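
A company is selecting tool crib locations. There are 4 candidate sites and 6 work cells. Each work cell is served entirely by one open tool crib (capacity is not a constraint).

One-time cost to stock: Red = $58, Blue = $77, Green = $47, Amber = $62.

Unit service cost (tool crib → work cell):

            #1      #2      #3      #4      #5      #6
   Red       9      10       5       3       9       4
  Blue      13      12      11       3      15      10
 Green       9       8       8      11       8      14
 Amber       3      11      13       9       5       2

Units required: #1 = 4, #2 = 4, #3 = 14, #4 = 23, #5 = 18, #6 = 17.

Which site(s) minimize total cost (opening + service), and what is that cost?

For any fixed open set, each work cell goes to its cheapest open site; total = fixed + service.
{Red, Amber}: #1→Amber 3·4=12, #2→Red 10·4=40, #3→Red 5·14=70, #4→Red 3·23=69, #5→Amber 5·18=90, #6→Amber 2·17=34. Service 315; fixed 120; total 435.
{Red, Green, Amber}: service 307 + fixed 167 = 474
{Red}: service 445 + fixed 58 = 503
{Red, Blue, Green, Amber}: #1→Amber 3·4=12, #2→Green 8·4=32, #3→Red 5·14=70, #4→Red 3·23=69, #5→Amber 5·18=90, #6→Amber 2·17=34. Service 307; fixed 244; total 551.
No other subset beats 435.

Open Red and Amber; minimum total cost 435.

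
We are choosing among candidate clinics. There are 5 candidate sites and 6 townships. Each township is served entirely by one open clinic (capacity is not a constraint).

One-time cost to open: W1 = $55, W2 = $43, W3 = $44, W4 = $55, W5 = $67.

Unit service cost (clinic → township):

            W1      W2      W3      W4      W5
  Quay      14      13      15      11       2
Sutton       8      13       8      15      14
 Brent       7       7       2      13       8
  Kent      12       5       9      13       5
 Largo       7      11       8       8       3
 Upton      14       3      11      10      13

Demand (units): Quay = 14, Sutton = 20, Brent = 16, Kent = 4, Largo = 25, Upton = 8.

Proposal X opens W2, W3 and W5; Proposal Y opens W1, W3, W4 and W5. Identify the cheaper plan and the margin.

Proposal X: {W2, W3, W5}: Quay→W5 2·14=28, Sutton→W3 8·20=160, Brent→W3 2·16=32, Kent→W2 5·4=20, Largo→W5 3·25=75, Upton→W2 3·8=24. Service 339; fixed 154; total 493.
Proposal Y: {W1, W3, W4, W5}: Quay→W5 2·14=28, Sutton→W1 8·20=160, Brent→W3 2·16=32, Kent→W5 5·4=20, Largo→W5 3·25=75, Upton→W4 10·8=80. Service 395; fixed 221; total 616.
Difference: |493 − 616| = 123.

Proposal X is cheaper by 123.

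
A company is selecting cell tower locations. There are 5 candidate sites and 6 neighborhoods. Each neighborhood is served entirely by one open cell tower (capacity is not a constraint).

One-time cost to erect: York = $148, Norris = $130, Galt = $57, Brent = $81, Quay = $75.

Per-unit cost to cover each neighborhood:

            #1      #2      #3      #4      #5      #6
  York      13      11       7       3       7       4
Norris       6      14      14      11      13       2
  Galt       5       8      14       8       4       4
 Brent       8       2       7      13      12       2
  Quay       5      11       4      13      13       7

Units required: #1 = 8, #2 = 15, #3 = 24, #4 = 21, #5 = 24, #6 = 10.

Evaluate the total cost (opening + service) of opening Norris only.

Each neighborhood is assigned to its cheapest site among the open ones.
{Norris}: #1→Norris 6·8=48, #2→Norris 14·15=210, #3→Norris 14·24=336, #4→Norris 11·21=231, #5→Norris 13·24=312, #6→Norris 2·10=20. Service 1157; fixed 130; total 1287.

Total cost: 1287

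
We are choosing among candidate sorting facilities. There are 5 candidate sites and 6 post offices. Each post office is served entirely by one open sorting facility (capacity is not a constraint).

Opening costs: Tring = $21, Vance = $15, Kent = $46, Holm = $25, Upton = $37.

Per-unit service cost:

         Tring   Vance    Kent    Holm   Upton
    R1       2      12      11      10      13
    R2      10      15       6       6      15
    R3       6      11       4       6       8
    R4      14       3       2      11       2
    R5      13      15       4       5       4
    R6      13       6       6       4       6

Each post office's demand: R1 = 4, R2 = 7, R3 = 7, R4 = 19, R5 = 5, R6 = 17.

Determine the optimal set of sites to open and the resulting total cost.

Open Tring, Kent and Holm; minimum total cost 296.

For any fixed open set, each post office goes to its cheapest open site; total = fixed + service.
{Tring, Kent, Holm}: R1→Tring 2·4=8, R2→Kent 6·7=42, R3→Kent 4·7=28, R4→Kent 2·19=38, R5→Kent 4·5=20, R6→Holm 4·17=68. Service 204; fixed 92; total 296.
{Tring, Holm, Upton}: service 218 + fixed 83 = 301
{Tring, Vance, Holm}: R1→Tring 2·4=8, R2→Holm 6·7=42, R3→Tring 6·7=42, R4→Vance 3·19=57, R5→Holm 5·5=25, R6→Holm 4·17=68. Service 242; fixed 61; total 303.
{Tring, Vance, Kent, Holm, Upton}: service 204 + fixed 144 = 348
No other subset beats 296.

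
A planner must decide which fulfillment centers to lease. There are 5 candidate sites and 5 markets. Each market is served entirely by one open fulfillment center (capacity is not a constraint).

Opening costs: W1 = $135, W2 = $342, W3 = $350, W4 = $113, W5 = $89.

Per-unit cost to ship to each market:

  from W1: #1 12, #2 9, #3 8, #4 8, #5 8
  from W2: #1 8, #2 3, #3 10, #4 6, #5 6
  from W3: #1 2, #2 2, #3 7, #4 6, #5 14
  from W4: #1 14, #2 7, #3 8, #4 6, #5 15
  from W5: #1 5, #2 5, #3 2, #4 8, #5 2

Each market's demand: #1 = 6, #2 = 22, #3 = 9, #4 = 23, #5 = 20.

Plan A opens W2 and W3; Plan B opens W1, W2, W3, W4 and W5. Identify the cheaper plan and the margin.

Plan A: {W2, W3}: #1→W3 2·6=12, #2→W3 2·22=44, #3→W3 7·9=63, #4→W2 6·23=138, #5→W2 6·20=120. Service 377; fixed 692; total 1069.
Plan B: {W1, W2, W3, W4, W5}: #1→W3 2·6=12, #2→W3 2·22=44, #3→W5 2·9=18, #4→W2 6·23=138, #5→W5 2·20=40. Service 252; fixed 1029; total 1281.
Difference: |1069 − 1281| = 212.

Plan A is cheaper by 212.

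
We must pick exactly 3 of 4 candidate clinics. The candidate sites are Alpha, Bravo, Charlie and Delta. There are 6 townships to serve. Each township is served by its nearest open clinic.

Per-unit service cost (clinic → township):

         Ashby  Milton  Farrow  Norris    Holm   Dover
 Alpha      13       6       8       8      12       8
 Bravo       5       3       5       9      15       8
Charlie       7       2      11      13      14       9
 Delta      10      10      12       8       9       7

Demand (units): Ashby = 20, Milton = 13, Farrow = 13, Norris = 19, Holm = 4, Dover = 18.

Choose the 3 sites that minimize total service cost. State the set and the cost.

Choose Bravo, Charlie and Delta; total service cost 505.

With exactly 3 open, each township uses its cheapest among the chosen.
{Bravo, Charlie, Delta}: Ashby→Bravo 5·20=100, Milton→Charlie 2·13=26, Farrow→Bravo 5·13=65, Norris→Delta 8·19=152, Holm→Delta 9·4=36, Dover→Delta 7·18=126. Service cost 505.
{Alpha, Bravo, Delta}: service cost 518
{Alpha, Bravo, Charlie}: service cost 535
Among all 4 size-3 choices, {Bravo, Charlie, Delta} is lowest.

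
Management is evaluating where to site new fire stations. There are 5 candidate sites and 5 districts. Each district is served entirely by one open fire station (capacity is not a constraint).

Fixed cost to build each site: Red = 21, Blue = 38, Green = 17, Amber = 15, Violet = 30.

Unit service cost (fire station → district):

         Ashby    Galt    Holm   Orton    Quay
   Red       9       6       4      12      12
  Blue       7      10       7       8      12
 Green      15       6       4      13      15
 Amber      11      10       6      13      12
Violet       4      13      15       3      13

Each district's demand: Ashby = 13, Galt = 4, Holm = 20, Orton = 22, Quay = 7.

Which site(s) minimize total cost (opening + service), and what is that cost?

Open Red and Violet; minimum total cost 357.

For any fixed open set, each district goes to its cheapest open site; total = fixed + service.
{Red, Violet}: Ashby→Violet 4·13=52, Galt→Red 6·4=24, Holm→Red 4·20=80, Orton→Violet 3·22=66, Quay→Red 12·7=84. Service 306; fixed 51; total 357.
{Green, Violet}: Ashby→Violet 4·13=52, Galt→Green 6·4=24, Holm→Green 4·20=80, Orton→Violet 3·22=66, Quay→Violet 13·7=91. Service 313; fixed 47; total 360.
{Green, Amber, Violet}: service 306 + fixed 62 = 368
{Red, Blue, Green, Amber, Violet}: service 306 + fixed 121 = 427
No other subset beats 357.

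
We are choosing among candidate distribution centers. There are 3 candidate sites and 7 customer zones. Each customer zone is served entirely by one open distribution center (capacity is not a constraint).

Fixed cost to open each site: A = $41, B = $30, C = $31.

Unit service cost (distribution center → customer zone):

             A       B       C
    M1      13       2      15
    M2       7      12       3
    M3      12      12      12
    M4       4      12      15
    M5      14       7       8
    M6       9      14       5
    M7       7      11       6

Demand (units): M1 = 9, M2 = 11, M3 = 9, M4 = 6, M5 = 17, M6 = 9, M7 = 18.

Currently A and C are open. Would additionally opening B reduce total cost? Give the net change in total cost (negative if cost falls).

Yes — net change −86 (cost falls by 86).

Current service cost with {A, C}: 571.
Adding B: each customer zone re-picks its cheapest; new service cost 455, saving 116.
Extra fixed cost: 30. Net change = 30 − 116 = -86.
(Totals: 643 → 557.)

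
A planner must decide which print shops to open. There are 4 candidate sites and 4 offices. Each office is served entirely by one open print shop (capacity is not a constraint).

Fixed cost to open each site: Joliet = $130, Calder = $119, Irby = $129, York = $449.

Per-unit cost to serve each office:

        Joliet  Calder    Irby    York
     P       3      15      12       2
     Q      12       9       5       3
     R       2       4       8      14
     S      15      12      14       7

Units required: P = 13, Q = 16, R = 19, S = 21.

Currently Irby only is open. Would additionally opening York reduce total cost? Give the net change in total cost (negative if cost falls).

No — net change +140 (cost rises by 140).

Current service cost with {Irby}: 682.
Adding York: each office re-picks its cheapest; new service cost 373, saving 309.
Extra fixed cost: 449. Net change = 449 − 309 = 140.
(Totals: 811 → 951.)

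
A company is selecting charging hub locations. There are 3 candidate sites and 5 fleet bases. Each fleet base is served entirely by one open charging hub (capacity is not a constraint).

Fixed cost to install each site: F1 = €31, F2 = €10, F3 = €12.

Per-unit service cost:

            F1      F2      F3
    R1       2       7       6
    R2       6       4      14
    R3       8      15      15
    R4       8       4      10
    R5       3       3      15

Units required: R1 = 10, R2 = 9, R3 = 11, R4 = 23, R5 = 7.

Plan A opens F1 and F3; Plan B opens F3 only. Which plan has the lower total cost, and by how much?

Plan A is cheaper by 288.

Plan A: {F1, F3}: R1→F1 2·10=20, R2→F1 6·9=54, R3→F1 8·11=88, R4→F1 8·23=184, R5→F1 3·7=21. Service 367; fixed 43; total 410.
Plan B: {F3}: R1→F3 6·10=60, R2→F3 14·9=126, R3→F3 15·11=165, R4→F3 10·23=230, R5→F3 15·7=105. Service 686; fixed 12; total 698.
Difference: |410 − 698| = 288.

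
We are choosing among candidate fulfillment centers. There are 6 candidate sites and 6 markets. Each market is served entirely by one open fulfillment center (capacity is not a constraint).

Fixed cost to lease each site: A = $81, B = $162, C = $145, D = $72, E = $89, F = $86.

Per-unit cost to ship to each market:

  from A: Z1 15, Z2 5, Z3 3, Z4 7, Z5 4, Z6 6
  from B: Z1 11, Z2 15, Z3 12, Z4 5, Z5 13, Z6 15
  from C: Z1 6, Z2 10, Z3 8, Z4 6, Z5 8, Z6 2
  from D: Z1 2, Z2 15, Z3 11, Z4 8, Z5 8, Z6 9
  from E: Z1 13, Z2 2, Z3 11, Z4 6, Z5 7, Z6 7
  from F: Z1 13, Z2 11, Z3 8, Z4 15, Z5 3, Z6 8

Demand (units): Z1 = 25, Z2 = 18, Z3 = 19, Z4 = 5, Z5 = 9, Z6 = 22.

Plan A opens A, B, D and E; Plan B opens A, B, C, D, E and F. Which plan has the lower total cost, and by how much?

Plan A is cheaper by 134.

Plan A: {A, B, D, E}: Z1→D 2·25=50, Z2→E 2·18=36, Z3→A 3·19=57, Z4→B 5·5=25, Z5→A 4·9=36, Z6→A 6·22=132. Service 336; fixed 404; total 740.
Plan B: {A, B, C, D, E, F}: Z1→D 2·25=50, Z2→E 2·18=36, Z3→A 3·19=57, Z4→B 5·5=25, Z5→F 3·9=27, Z6→C 2·22=44. Service 239; fixed 635; total 874.
Difference: |740 − 874| = 134.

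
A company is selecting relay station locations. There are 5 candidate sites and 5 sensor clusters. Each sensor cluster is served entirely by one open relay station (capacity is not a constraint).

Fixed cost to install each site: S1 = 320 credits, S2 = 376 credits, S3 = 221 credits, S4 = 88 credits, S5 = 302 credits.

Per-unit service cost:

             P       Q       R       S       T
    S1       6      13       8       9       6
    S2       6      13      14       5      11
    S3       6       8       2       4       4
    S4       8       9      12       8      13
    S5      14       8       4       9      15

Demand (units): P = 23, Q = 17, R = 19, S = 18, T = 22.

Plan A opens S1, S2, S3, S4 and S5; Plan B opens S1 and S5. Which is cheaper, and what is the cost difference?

Plan B is cheaper by 513.

Plan A: {S1, S2, S3, S4, S5}: P→S1 6·23=138, Q→S3 8·17=136, R→S3 2·19=38, S→S3 4·18=72, T→S3 4·22=88. Service 472; fixed 1307; total 1779.
Plan B: {S1, S5}: P→S1 6·23=138, Q→S5 8·17=136, R→S5 4·19=76, S→S1 9·18=162, T→S1 6·22=132. Service 644; fixed 622; total 1266.
Difference: |1779 − 1266| = 513.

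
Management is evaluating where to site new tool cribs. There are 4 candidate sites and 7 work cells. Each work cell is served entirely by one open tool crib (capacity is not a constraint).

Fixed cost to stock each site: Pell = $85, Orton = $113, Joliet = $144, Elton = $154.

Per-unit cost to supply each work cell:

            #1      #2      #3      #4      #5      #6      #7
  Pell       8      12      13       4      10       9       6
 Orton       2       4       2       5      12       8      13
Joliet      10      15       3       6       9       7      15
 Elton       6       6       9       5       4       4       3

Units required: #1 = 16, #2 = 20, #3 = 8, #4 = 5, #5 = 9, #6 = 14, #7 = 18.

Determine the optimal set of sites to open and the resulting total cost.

Open Orton and Elton; minimum total cost 566.

For any fixed open set, each work cell goes to its cheapest open site; total = fixed + service.
{Orton, Elton}: #1→Orton 2·16=32, #2→Orton 4·20=80, #3→Orton 2·8=16, #4→Orton 5·5=25, #5→Elton 4·9=36, #6→Elton 4·14=56, #7→Elton 3·18=54. Service 299; fixed 267; total 566.
{Elton}: service 459 + fixed 154 = 613
{Pell, Orton, Elton}: service 294 + fixed 352 = 646
{Pell, Orton, Joliet, Elton}: service 294 + fixed 496 = 790
No other subset beats 566.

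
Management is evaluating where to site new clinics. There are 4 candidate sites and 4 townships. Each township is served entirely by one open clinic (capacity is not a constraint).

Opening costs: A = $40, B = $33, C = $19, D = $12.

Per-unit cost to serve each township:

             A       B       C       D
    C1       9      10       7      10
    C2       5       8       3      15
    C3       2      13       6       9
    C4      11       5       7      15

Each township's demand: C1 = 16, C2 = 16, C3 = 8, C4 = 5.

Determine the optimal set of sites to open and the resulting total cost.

For any fixed open set, each township goes to its cheapest open site; total = fixed + service.
{C}: C1→C 7·16=112, C2→C 3·16=48, C3→C 6·8=48, C4→C 7·5=35. Service 243; fixed 19; total 262.
{A, C}: C1→C 7·16=112, C2→C 3·16=48, C3→A 2·8=16, C4→C 7·5=35. Service 211; fixed 59; total 270.
{C, D}: C1→C 7·16=112, C2→C 3·16=48, C3→C 6·8=48, C4→C 7·5=35. Service 243; fixed 31; total 274.
{A, B, C, D}: service 201 + fixed 104 = 305
No other subset beats 262.

Open C only; minimum total cost 262.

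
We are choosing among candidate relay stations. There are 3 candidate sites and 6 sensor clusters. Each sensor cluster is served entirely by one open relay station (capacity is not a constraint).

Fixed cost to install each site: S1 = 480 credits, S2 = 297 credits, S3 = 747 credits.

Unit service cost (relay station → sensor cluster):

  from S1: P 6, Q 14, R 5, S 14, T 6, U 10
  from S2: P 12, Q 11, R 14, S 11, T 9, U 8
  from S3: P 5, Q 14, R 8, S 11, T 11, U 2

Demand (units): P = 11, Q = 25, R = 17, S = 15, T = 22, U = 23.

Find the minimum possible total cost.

Minimum total cost: 1489

For any fixed open set, each sensor cluster goes to its cheapest open site; total = fixed + service.
{S2}: P→S2 12·11=132, Q→S2 11·25=275, R→S2 14·17=238, S→S2 11·15=165, T→S2 9·22=198, U→S2 8·23=184. Service 1192; fixed 297; total 1489.
{S1}: service 1073 + fixed 480 = 1553
{S1, S2}: service 907 + fixed 777 = 1684
{S1, S2, S3}: P→S3 5·11=55, Q→S2 11·25=275, R→S1 5·17=85, S→S2 11·15=165, T→S1 6·22=132, U→S3 2·23=46. Service 758; fixed 1524; total 2282.
(All 7 nonempty subsets were checked; S2 only is lowest.)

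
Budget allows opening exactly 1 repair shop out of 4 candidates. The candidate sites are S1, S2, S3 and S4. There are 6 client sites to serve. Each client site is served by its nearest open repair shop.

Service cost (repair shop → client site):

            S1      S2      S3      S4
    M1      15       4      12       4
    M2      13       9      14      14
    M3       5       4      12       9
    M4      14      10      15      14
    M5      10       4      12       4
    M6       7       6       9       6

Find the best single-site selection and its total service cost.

Choose S2 only; total service cost 37.

With exactly 1 open, each client site uses its cheapest among the chosen.
{S2}: M1→S2 4, M2→S2 9, M3→S2 4, M4→S2 10, M5→S2 4, M6→S2 6. Service cost 37.
{S4}: service cost 51
{S1}: service cost 64
Among all 4 size-1 choices, {S2} is lowest.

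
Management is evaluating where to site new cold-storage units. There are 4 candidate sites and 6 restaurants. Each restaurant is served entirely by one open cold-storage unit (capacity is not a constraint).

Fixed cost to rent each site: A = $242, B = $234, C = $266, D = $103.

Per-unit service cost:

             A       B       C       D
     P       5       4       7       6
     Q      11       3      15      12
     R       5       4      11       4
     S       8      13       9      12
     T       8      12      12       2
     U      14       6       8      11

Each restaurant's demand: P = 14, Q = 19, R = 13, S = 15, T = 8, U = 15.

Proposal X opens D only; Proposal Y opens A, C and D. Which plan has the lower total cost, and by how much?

Proposal X: {D}: P→D 6·14=84, Q→D 12·19=228, R→D 4·13=52, S→D 12·15=180, T→D 2·8=16, U→D 11·15=165. Service 725; fixed 103; total 828.
Proposal Y: {A, C, D}: P→A 5·14=70, Q→A 11·19=209, R→D 4·13=52, S→A 8·15=120, T→D 2·8=16, U→C 8·15=120. Service 587; fixed 611; total 1198.
Difference: |828 − 1198| = 370.

Proposal X is cheaper by 370.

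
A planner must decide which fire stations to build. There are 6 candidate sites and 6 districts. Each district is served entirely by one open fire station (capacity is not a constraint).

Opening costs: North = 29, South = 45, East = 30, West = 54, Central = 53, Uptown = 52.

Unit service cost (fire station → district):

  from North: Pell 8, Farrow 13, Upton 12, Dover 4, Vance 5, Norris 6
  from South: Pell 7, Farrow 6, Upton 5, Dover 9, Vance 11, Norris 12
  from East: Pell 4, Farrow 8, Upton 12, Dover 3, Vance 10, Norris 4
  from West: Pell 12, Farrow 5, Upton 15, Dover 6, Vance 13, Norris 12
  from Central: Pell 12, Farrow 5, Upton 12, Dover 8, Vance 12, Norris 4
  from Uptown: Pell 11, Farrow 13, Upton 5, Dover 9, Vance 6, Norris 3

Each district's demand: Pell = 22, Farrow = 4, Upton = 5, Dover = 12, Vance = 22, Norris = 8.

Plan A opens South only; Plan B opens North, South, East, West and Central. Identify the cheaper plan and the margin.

Plan A: {South}: Pell→South 7·22=154, Farrow→South 6·4=24, Upton→South 5·5=25, Dover→South 9·12=108, Vance→South 11·22=242, Norris→South 12·8=96. Service 649; fixed 45; total 694.
Plan B: {North, South, East, West, Central}: Pell→East 4·22=88, Farrow→West 5·4=20, Upton→South 5·5=25, Dover→East 3·12=36, Vance→North 5·22=110, Norris→East 4·8=32. Service 311; fixed 211; total 522.
Difference: |694 − 522| = 172.

Plan B is cheaper by 172.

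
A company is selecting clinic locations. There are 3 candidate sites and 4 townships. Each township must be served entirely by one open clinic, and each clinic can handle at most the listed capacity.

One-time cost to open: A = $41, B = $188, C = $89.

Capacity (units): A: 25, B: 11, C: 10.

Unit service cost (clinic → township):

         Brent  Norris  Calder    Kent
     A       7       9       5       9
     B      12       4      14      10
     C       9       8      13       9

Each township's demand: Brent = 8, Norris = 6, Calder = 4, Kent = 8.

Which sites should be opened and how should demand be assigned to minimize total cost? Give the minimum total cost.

Open {A, C}: Brent→A 7·8=56, Norris→C 8·6=48, Calder→A 5·4=20, Kent→A 9·8=72.
Loads: A carries 20/25, C carries 6/10. Service 196; fixed 130; total 326.
Next best feasible plan costs 332.

Minimum total cost: 326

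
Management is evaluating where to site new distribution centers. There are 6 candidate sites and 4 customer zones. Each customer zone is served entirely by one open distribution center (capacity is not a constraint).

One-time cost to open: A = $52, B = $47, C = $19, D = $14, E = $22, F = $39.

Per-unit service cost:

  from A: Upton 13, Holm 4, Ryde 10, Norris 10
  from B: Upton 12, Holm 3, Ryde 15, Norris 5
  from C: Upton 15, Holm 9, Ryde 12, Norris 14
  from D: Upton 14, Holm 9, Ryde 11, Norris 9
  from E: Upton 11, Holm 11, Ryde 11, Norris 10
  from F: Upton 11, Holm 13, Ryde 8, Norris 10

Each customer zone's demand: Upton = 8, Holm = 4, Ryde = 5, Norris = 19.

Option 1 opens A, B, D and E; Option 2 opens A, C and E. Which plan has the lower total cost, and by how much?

Option 1 is cheaper by 57.

Option 1: {A, B, D, E}: Upton→E 11·8=88, Holm→B 3·4=12, Ryde→A 10·5=50, Norris→B 5·19=95. Service 245; fixed 135; total 380.
Option 2: {A, C, E}: Upton→E 11·8=88, Holm→A 4·4=16, Ryde→A 10·5=50, Norris→A 10·19=190. Service 344; fixed 93; total 437.
Difference: |380 − 437| = 57.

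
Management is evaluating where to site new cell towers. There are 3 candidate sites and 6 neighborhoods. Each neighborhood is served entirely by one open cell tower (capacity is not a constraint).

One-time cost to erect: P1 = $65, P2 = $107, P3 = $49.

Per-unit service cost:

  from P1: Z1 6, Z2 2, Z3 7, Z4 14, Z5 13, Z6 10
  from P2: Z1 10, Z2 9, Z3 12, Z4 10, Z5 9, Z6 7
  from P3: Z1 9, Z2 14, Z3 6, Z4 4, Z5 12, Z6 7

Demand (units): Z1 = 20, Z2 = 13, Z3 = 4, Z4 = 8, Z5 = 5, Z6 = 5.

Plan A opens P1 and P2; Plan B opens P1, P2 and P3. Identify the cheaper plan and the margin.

Plan A: {P1, P2}: Z1→P1 6·20=120, Z2→P1 2·13=26, Z3→P1 7·4=28, Z4→P2 10·8=80, Z5→P2 9·5=45, Z6→P2 7·5=35. Service 334; fixed 172; total 506.
Plan B: {P1, P2, P3}: Z1→P1 6·20=120, Z2→P1 2·13=26, Z3→P3 6·4=24, Z4→P3 4·8=32, Z5→P2 9·5=45, Z6→P2 7·5=35. Service 282; fixed 221; total 503.
Difference: |506 − 503| = 3.

Plan B is cheaper by 3.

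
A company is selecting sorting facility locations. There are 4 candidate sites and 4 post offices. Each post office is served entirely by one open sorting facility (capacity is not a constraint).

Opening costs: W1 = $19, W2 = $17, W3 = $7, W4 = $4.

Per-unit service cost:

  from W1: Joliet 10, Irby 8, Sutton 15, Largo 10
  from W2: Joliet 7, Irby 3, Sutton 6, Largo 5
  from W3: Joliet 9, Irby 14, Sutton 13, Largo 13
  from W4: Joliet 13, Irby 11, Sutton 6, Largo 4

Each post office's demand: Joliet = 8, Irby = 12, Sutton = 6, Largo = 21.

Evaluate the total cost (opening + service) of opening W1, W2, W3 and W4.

Each post office is assigned to its cheapest site among the open ones.
{W1, W2, W3, W4}: Joliet→W2 7·8=56, Irby→W2 3·12=36, Sutton→W2 6·6=36, Largo→W4 4·21=84. Service 212; fixed 47; total 259.

Total cost: 259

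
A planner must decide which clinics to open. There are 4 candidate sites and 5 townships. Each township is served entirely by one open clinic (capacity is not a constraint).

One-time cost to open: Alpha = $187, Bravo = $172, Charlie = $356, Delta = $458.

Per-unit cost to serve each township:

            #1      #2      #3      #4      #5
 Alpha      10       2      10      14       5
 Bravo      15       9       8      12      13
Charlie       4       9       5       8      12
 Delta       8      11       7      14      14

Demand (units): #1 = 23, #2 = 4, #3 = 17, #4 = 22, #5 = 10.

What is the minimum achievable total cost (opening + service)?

Minimum total cost: 865

For any fixed open set, each township goes to its cheapest open site; total = fixed + service.
{Charlie}: #1→Charlie 4·23=92, #2→Charlie 9·4=36, #3→Charlie 5·17=85, #4→Charlie 8·22=176, #5→Charlie 12·10=120. Service 509; fixed 356; total 865.
{Alpha}: service 766 + fixed 187 = 953
{Alpha, Charlie}: #1→Charlie 4·23=92, #2→Alpha 2·4=8, #3→Charlie 5·17=85, #4→Charlie 8·22=176, #5→Alpha 5·10=50. Service 411; fixed 543; total 954.
{Alpha, Bravo, Charlie, Delta}: #1→Charlie 4·23=92, #2→Alpha 2·4=8, #3→Charlie 5·17=85, #4→Charlie 8·22=176, #5→Alpha 5·10=50. Service 411; fixed 1173; total 1584.
No other subset beats 865.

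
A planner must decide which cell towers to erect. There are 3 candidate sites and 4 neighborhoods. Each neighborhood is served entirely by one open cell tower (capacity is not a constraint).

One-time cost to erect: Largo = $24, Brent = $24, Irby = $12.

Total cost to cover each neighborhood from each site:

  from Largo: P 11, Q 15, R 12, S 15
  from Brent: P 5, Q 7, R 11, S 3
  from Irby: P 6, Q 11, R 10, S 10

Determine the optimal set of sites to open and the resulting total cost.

Open Irby only; minimum total cost 49.

For any fixed open set, each neighborhood goes to its cheapest open site; total = fixed + service.
{Irby}: P→Irby 6, Q→Irby 11, R→Irby 10, S→Irby 10. Service 37; fixed 12; total 49.
{Brent}: service 26 + fixed 24 = 50
{Brent, Irby}: P→Brent 5, Q→Brent 7, R→Irby 10, S→Brent 3. Service 25; fixed 36; total 61.
{Largo, Brent, Irby}: P→Brent 5, Q→Brent 7, R→Irby 10, S→Brent 3. Service 25; fixed 60; total 85.
No other subset beats 49.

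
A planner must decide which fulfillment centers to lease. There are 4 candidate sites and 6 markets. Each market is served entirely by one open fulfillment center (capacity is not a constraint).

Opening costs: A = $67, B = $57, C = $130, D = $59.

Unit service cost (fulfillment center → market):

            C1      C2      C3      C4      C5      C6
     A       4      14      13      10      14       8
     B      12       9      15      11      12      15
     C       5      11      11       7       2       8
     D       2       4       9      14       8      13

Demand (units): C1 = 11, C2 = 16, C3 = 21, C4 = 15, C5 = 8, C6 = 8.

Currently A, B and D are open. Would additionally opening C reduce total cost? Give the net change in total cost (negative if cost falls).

No — net change +37 (cost rises by 37).

Current service cost with {A, B, D}: 553.
Adding C: each market re-picks its cheapest; new service cost 460, saving 93.
Extra fixed cost: 130. Net change = 130 − 93 = 37.
(Totals: 736 → 773.)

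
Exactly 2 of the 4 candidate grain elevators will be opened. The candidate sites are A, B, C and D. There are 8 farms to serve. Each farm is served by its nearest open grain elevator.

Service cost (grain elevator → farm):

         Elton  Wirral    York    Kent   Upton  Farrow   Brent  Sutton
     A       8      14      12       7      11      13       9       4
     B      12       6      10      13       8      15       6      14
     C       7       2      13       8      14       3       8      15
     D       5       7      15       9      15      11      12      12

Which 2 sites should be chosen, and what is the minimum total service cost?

Choose A and C; total service cost 54.

With exactly 2 open, each farm uses its cheapest among the chosen.
{A, C}: Elton→C 7, Wirral→C 2, York→A 12, Kent→A 7, Upton→A 11, Farrow→C 3, Brent→C 8, Sutton→A 4. Service cost 54.
{B, C}: service cost 58
{A, B}: service cost 62
Among all 6 size-2 choices, {A, C} is lowest.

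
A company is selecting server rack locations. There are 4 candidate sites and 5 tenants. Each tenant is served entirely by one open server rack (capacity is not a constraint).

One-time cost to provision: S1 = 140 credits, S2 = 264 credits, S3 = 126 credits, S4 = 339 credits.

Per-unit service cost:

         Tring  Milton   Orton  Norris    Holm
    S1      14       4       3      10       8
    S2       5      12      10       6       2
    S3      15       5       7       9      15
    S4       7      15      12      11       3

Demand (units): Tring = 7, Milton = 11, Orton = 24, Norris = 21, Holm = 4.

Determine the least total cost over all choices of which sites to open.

Minimum total cost: 596

For any fixed open set, each tenant goes to its cheapest open site; total = fixed + service.
{S1}: Tring→S1 14·7=98, Milton→S1 4·11=44, Orton→S1 3·24=72, Norris→S1 10·21=210, Holm→S1 8·4=32. Service 456; fixed 140; total 596.
{S1, S2}: Tring→S2 5·7=35, Milton→S1 4·11=44, Orton→S1 3·24=72, Norris→S2 6·21=126, Holm→S2 2·4=8. Service 285; fixed 404; total 689.
{S1, S3}: Tring→S1 14·7=98, Milton→S1 4·11=44, Orton→S1 3·24=72, Norris→S3 9·21=189, Holm→S1 8·4=32. Service 435; fixed 266; total 701.
{S1, S2, S3, S4}: service 285 + fixed 869 = 1154
No other subset beats 596.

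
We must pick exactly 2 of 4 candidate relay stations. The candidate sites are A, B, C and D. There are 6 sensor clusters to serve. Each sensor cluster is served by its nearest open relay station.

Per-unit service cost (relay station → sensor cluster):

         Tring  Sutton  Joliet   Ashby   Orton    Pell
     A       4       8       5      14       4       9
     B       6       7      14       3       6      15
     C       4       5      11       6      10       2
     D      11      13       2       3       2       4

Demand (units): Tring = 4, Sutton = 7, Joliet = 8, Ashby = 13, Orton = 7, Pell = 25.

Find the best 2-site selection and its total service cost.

With exactly 2 open, each sensor cluster uses its cheapest among the chosen.
{C, D}: Tring→C 4·4=16, Sutton→C 5·7=35, Joliet→D 2·8=16, Ashby→D 3·13=39, Orton→D 2·7=14, Pell→C 2·25=50. Service cost 170.
{A, D}: service cost 241
{B, D}: service cost 242
Among all 6 size-2 choices, {C, D} is lowest.

Choose C and D; total service cost 170.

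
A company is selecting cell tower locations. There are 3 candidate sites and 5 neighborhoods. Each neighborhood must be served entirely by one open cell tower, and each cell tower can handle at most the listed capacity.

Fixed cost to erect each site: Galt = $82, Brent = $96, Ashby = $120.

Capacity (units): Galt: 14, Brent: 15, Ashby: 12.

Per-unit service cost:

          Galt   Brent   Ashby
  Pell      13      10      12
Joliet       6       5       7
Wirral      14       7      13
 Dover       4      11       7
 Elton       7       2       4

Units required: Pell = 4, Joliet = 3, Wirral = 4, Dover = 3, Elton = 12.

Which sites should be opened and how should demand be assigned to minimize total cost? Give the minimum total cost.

Minimum total cost: 337

Open {Galt, Brent}: Pell→Galt 13·4=52, Joliet→Brent 5·3=15, Wirral→Galt 14·4=56, Dover→Galt 4·3=12, Elton→Brent 2·12=24.
Loads: Galt carries 11/14, Brent carries 15/15. Service 159; fixed 178; total 337.
Next best feasible plan costs 340.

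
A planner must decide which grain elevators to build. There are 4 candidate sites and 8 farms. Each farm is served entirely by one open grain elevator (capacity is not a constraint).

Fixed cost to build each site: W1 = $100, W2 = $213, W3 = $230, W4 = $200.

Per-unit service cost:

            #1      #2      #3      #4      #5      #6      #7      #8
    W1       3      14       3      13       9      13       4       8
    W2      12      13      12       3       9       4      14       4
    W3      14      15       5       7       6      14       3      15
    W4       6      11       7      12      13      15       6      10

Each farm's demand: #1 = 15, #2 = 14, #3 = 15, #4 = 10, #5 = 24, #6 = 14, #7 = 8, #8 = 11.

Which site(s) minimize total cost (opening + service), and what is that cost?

For any fixed open set, each farm goes to its cheapest open site; total = fixed + service.
{W1, W2}: #1→W1 3·15=45, #2→W2 13·14=182, #3→W1 3·15=45, #4→W2 3·10=30, #5→W1 9·24=216, #6→W2 4·14=56, #7→W1 4·8=32, #8→W2 4·11=44. Service 650; fixed 313; total 963.
{W1}: #1→W1 3·15=45, #2→W1 14·14=196, #3→W1 3·15=45, #4→W1 13·10=130, #5→W1 9·24=216, #6→W1 13·14=182, #7→W1 4·8=32, #8→W1 8·11=88. Service 934; fixed 100; total 1034.
{W1, W2, W3}: service 570 + fixed 543 = 1113
{W1, W2, W3, W4}: service 542 + fixed 743 = 1285
No other subset beats 963.

Open W1 and W2; minimum total cost 963.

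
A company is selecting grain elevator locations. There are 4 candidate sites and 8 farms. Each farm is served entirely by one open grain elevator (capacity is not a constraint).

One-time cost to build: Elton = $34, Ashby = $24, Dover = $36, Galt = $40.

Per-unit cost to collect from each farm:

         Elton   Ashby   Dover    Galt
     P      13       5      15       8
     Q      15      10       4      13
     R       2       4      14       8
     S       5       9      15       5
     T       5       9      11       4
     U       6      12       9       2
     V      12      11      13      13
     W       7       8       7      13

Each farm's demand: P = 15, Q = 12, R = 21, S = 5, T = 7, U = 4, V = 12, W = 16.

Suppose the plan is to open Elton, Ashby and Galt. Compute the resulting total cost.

Total cost: 640

Each farm is assigned to its cheapest site among the open ones.
{Elton, Ashby, Galt}: P→Ashby 5·15=75, Q→Ashby 10·12=120, R→Elton 2·21=42, S→Elton 5·5=25, T→Galt 4·7=28, U→Galt 2·4=8, V→Ashby 11·12=132, W→Elton 7·16=112. Service 542; fixed 98; total 640.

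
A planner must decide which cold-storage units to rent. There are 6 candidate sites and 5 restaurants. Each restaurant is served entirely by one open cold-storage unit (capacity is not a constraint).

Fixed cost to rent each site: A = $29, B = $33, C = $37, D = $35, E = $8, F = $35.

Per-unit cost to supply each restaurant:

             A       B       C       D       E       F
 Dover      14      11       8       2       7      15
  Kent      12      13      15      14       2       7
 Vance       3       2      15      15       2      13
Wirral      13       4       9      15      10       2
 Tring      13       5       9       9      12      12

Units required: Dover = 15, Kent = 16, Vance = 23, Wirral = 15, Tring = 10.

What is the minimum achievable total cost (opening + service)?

Minimum total cost: 294

For any fixed open set, each restaurant goes to its cheapest open site; total = fixed + service.
{B, D, E}: Dover→D 2·15=30, Kent→E 2·16=32, Vance→B 2·23=46, Wirral→B 4·15=60, Tring→B 5·10=50. Service 218; fixed 76; total 294.
{B, D, E, F}: Dover→D 2·15=30, Kent→E 2·16=32, Vance→B 2·23=46, Wirral→F 2·15=30, Tring→B 5·10=50. Service 188; fixed 111; total 299.
{D, E, F}: service 228 + fixed 78 = 306
{A, B, C, D, E, F}: Dover→D 2·15=30, Kent→E 2·16=32, Vance→B 2·23=46, Wirral→F 2·15=30, Tring→B 5·10=50. Service 188; fixed 177; total 365.
No other subset beats 294.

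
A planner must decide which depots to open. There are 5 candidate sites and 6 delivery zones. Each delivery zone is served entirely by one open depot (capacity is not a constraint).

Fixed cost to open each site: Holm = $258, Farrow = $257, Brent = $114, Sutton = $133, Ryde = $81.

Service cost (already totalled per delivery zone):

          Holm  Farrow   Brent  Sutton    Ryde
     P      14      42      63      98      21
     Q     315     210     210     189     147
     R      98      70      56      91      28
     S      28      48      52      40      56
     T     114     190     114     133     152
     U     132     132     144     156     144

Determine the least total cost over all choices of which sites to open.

Minimum total cost: 629

For any fixed open set, each delivery zone goes to its cheapest open site; total = fixed + service.
{Ryde}: P→Ryde 21, Q→Ryde 147, R→Ryde 28, S→Ryde 56, T→Ryde 152, U→Ryde 144. Service 548; fixed 81; total 629.
{Brent, Ryde}: P→Ryde 21, Q→Ryde 147, R→Ryde 28, S→Brent 52, T→Brent 114, U→Brent 144. Service 506; fixed 195; total 701.
{Sutton, Ryde}: service 513 + fixed 214 = 727
{Holm, Farrow, Brent, Sutton, Ryde}: P→Holm 14, Q→Ryde 147, R→Ryde 28, S→Holm 28, T→Holm 114, U→Holm 132. Service 463; fixed 843; total 1306.
No other subset beats 629.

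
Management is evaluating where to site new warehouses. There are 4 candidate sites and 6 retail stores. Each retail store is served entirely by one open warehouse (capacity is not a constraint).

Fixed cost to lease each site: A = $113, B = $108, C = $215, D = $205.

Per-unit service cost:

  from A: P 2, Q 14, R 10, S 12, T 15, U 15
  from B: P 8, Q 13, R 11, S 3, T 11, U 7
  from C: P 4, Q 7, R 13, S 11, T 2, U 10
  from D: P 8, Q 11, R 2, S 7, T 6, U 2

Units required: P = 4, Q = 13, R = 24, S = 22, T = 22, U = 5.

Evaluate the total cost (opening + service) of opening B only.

Each retail store is assigned to its cheapest site among the open ones.
{B}: P→B 8·4=32, Q→B 13·13=169, R→B 11·24=264, S→B 3·22=66, T→B 11·22=242, U→B 7·5=35. Service 808; fixed 108; total 916.

Total cost: 916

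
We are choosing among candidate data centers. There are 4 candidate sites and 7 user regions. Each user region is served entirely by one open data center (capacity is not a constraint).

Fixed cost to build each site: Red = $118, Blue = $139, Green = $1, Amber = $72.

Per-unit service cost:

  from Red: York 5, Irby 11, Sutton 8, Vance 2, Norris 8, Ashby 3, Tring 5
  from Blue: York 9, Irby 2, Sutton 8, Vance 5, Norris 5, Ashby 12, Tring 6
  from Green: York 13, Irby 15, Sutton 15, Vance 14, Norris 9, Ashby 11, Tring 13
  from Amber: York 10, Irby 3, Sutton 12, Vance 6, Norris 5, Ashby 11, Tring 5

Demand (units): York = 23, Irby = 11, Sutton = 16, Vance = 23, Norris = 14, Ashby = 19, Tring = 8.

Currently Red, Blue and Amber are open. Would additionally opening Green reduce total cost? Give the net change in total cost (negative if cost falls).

Current service cost with {Red, Blue, Amber}: 478.
Adding Green: each user region re-picks its cheapest; new service cost 478, saving 0.
Extra fixed cost: 1. Net change = 1 − 0 = 1.
(Totals: 807 → 808.)

No — net change +1 (cost rises by 1).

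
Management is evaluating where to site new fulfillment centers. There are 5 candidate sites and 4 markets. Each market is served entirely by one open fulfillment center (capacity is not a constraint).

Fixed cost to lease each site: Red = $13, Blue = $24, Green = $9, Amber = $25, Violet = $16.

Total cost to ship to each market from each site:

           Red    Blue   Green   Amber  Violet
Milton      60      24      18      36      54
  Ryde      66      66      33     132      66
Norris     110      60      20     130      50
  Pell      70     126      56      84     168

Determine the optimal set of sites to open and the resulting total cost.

For any fixed open set, each market goes to its cheapest open site; total = fixed + service.
{Green}: Milton→Green 18, Ryde→Green 33, Norris→Green 20, Pell→Green 56. Service 127; fixed 9; total 136.
{Red, Green}: Milton→Green 18, Ryde→Green 33, Norris→Green 20, Pell→Green 56. Service 127; fixed 22; total 149.
{Green, Violet}: service 127 + fixed 25 = 152
{Red, Blue, Green, Amber, Violet}: service 127 + fixed 87 = 214
No other subset beats 136.

Open Green only; minimum total cost 136.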